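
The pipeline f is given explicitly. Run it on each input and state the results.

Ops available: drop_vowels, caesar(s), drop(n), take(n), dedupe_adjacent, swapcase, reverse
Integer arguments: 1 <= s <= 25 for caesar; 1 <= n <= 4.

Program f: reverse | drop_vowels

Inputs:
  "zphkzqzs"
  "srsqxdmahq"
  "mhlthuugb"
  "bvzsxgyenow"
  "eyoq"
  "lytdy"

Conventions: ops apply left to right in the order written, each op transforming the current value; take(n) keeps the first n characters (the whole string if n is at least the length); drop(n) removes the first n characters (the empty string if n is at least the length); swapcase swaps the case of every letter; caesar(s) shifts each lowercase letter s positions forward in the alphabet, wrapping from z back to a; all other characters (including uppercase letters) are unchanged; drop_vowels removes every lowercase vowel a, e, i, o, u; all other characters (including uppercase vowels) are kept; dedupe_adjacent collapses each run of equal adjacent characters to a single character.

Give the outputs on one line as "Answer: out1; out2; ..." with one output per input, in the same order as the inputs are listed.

"szqzkhpz"; "qhmdxqsrs"; "bghtlhm"; "wnygxszvb"; "qy"; "ydtyl"

Execution, op by op:
  "zphkzqzs" -> "szqzkhpz" -> "szqzkhpz"
  "srsqxdmahq" -> "qhamdxqsrs" -> "qhmdxqsrs"
  "mhlthuugb" -> "bguuhtlhm" -> "bghtlhm"
  "bvzsxgyenow" -> "woneygxszvb" -> "wnygxszvb"
  "eyoq" -> "qoye" -> "qy"
  "lytdy" -> "ydtyl" -> "ydtyl"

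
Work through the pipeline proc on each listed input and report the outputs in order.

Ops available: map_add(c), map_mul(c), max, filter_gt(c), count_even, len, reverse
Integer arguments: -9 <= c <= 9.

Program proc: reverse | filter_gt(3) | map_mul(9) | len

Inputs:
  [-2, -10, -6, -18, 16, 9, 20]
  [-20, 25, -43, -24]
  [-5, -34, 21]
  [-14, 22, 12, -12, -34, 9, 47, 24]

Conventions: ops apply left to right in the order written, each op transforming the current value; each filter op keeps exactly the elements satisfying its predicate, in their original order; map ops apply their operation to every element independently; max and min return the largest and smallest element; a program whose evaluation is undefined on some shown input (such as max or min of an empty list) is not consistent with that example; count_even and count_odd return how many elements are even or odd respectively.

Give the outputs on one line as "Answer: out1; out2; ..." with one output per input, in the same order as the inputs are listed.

Execution, op by op:
  [-2, -10, -6, -18, 16, 9, 20] -> [20, 9, 16, -18, -6, -10, -2] -> [20, 9, 16] -> [180, 81, 144] -> 3
  [-20, 25, -43, -24] -> [-24, -43, 25, -20] -> [25] -> [225] -> 1
  [-5, -34, 21] -> [21, -34, -5] -> [21] -> [189] -> 1
  [-14, 22, 12, -12, -34, 9, 47, 24] -> [24, 47, 9, -34, -12, 12, 22, -14] -> [24, 47, 9, 12, 22] -> [216, 423, 81, 108, 198] -> 5

3; 1; 1; 5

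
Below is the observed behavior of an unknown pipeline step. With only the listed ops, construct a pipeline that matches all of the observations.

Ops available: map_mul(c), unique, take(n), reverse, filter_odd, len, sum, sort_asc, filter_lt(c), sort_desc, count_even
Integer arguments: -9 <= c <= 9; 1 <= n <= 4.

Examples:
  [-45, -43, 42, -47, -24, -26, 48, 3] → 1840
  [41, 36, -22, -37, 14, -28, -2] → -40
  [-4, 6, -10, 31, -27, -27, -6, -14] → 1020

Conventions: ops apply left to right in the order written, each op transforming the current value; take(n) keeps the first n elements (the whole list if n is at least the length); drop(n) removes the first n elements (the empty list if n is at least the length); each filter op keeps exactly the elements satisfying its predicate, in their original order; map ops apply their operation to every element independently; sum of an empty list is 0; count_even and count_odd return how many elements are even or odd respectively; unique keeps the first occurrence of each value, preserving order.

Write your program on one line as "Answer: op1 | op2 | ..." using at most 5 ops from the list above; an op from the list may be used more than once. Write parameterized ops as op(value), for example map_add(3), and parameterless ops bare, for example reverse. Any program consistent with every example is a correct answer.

map_mul(4) | reverse | map_mul(-5) | sum

Check, running the answer program on each example:
  [-45, -43, 42, -47, -24, -26, 48, 3] -> [-180, -172, 168, -188, -96, -104, 192, 12] -> [12, 192, -104, -96, -188, 168, -172, -180] -> [-60, -960, 520, 480, 940, -840, 860, 900] -> 1840
  [41, 36, -22, -37, 14, -28, -2] -> [164, 144, -88, -148, 56, -112, -8] -> [-8, -112, 56, -148, -88, 144, 164] -> [40, 560, -280, 740, 440, -720, -820] -> -40
  [-4, 6, -10, 31, -27, -27, -6, -14] -> [-16, 24, -40, 124, -108, -108, -24, -56] -> [-56, -24, -108, -108, 124, -40, 24, -16] -> [280, 120, 540, 540, -620, 200, -120, 80] -> 1020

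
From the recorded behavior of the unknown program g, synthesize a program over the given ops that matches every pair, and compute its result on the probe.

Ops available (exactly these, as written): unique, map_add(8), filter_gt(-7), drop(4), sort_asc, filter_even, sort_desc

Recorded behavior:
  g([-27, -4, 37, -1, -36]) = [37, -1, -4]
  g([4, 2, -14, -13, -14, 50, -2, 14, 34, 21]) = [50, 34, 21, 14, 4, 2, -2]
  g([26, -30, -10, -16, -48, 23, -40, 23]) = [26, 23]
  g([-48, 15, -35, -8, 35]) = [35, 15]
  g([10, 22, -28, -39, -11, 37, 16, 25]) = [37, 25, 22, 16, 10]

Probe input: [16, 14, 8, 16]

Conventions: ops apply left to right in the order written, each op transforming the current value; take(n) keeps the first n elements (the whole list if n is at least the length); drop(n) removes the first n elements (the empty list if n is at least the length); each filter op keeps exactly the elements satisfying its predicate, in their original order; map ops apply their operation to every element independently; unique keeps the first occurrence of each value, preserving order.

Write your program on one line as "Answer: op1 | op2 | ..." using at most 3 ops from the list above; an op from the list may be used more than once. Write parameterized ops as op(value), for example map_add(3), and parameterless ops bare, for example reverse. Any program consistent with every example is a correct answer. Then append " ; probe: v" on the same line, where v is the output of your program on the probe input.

sort_desc | filter_gt(-7) | unique ; probe: [16, 14, 8]

Check, running the answer program on each example:
  [-27, -4, 37, -1, -36] -> [37, -1, -4, -27, -36] -> [37, -1, -4] -> [37, -1, -4]
  [4, 2, -14, -13, -14, 50, -2, 14, 34, 21] -> [50, 34, 21, 14, 4, 2, -2, -13, -14, -14] -> [50, 34, 21, 14, 4, 2, -2] -> [50, 34, 21, 14, 4, 2, -2]
  [26, -30, -10, -16, -48, 23, -40, 23] -> [26, 23, 23, -10, -16, -30, -40, -48] -> [26, 23, 23] -> [26, 23]
  [-48, 15, -35, -8, 35] -> [35, 15, -8, -35, -48] -> [35, 15] -> [35, 15]
  [10, 22, -28, -39, -11, 37, 16, 25] -> [37, 25, 22, 16, 10, -11, -28, -39] -> [37, 25, 22, 16, 10] -> [37, 25, 22, 16, 10]
  probe: [16, 14, 8, 16] -> [16, 16, 14, 8] -> [16, 16, 14, 8] -> [16, 14, 8]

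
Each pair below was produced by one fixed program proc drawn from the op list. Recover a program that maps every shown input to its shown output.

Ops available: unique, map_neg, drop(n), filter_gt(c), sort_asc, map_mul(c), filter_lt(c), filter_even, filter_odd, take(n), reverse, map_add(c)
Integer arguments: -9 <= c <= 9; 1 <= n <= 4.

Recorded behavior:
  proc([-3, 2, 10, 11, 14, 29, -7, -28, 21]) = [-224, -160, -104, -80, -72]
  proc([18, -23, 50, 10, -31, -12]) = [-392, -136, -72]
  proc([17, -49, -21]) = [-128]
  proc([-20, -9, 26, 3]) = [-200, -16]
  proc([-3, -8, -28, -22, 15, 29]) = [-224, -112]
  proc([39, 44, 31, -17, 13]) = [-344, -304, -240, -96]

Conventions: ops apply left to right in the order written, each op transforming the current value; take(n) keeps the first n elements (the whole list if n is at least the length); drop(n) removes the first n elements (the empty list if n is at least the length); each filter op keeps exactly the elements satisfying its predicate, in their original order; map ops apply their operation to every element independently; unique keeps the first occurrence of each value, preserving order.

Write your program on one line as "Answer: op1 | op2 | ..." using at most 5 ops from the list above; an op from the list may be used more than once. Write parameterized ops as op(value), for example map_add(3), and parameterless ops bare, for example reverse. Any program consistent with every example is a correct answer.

map_mul(-8) | map_add(8) | filter_lt(-9) | sort_asc

Check, running the answer program on each example:
  [-3, 2, 10, 11, 14, 29, -7, -28, 21] -> [24, -16, -80, -88, -112, -232, 56, 224, -168] -> [32, -8, -72, -80, -104, -224, 64, 232, -160] -> [-72, -80, -104, -224, -160] -> [-224, -160, -104, -80, -72]
  [18, -23, 50, 10, -31, -12] -> [-144, 184, -400, -80, 248, 96] -> [-136, 192, -392, -72, 256, 104] -> [-136, -392, -72] -> [-392, -136, -72]
  [17, -49, -21] -> [-136, 392, 168] -> [-128, 400, 176] -> [-128] -> [-128]
  [-20, -9, 26, 3] -> [160, 72, -208, -24] -> [168, 80, -200, -16] -> [-200, -16] -> [-200, -16]
  [-3, -8, -28, -22, 15, 29] -> [24, 64, 224, 176, -120, -232] -> [32, 72, 232, 184, -112, -224] -> [-112, -224] -> [-224, -112]
  [39, 44, 31, -17, 13] -> [-312, -352, -248, 136, -104] -> [-304, -344, -240, 144, -96] -> [-304, -344, -240, -96] -> [-344, -304, -240, -96]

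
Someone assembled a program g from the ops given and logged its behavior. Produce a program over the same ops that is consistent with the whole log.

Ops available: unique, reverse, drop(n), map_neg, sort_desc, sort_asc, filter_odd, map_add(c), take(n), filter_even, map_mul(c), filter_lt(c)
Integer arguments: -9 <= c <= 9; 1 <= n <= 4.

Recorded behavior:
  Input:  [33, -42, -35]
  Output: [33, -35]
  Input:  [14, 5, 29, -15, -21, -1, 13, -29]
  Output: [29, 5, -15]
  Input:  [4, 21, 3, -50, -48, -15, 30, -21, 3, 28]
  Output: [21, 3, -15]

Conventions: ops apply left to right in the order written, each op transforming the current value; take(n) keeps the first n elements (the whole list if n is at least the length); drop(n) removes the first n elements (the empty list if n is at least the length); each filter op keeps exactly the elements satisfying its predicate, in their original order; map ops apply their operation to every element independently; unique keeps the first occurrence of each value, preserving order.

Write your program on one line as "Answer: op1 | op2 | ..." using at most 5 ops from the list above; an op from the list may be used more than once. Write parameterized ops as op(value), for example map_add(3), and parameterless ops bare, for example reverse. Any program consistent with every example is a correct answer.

unique | filter_odd | take(4) | sort_desc | take(3)

Check, running the answer program on each example:
  [33, -42, -35] -> [33, -42, -35] -> [33, -35] -> [33, -35] -> [33, -35] -> [33, -35]
  [14, 5, 29, -15, -21, -1, 13, -29] -> [14, 5, 29, -15, -21, -1, 13, -29] -> [5, 29, -15, -21, -1, 13, -29] -> [5, 29, -15, -21] -> [29, 5, -15, -21] -> [29, 5, -15]
  [4, 21, 3, -50, -48, -15, 30, -21, 3, 28] -> [4, 21, 3, -50, -48, -15, 30, -21, 28] -> [21, 3, -15, -21] -> [21, 3, -15, -21] -> [21, 3, -15, -21] -> [21, 3, -15]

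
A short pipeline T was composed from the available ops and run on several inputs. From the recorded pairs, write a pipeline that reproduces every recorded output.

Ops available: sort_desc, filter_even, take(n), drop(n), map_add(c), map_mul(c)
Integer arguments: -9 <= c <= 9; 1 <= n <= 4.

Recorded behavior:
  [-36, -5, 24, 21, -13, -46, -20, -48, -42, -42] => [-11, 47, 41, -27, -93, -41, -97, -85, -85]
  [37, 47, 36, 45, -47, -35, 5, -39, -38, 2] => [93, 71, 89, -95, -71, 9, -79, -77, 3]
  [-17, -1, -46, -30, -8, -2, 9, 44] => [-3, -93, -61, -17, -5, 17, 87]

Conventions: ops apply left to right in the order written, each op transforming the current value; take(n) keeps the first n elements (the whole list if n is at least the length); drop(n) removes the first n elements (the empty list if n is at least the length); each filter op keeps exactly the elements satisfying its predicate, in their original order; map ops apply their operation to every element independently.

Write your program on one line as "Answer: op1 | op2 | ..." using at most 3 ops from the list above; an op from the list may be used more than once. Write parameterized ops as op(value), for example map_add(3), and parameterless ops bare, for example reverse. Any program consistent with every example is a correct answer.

map_mul(2) | map_add(-1) | drop(1)

Check, running the answer program on each example:
  [-36, -5, 24, 21, -13, -46, -20, -48, -42, -42] -> [-72, -10, 48, 42, -26, -92, -40, -96, -84, -84] -> [-73, -11, 47, 41, -27, -93, -41, -97, -85, -85] -> [-11, 47, 41, -27, -93, -41, -97, -85, -85]
  [37, 47, 36, 45, -47, -35, 5, -39, -38, 2] -> [74, 94, 72, 90, -94, -70, 10, -78, -76, 4] -> [73, 93, 71, 89, -95, -71, 9, -79, -77, 3] -> [93, 71, 89, -95, -71, 9, -79, -77, 3]
  [-17, -1, -46, -30, -8, -2, 9, 44] -> [-34, -2, -92, -60, -16, -4, 18, 88] -> [-35, -3, -93, -61, -17, -5, 17, 87] -> [-3, -93, -61, -17, -5, 17, 87]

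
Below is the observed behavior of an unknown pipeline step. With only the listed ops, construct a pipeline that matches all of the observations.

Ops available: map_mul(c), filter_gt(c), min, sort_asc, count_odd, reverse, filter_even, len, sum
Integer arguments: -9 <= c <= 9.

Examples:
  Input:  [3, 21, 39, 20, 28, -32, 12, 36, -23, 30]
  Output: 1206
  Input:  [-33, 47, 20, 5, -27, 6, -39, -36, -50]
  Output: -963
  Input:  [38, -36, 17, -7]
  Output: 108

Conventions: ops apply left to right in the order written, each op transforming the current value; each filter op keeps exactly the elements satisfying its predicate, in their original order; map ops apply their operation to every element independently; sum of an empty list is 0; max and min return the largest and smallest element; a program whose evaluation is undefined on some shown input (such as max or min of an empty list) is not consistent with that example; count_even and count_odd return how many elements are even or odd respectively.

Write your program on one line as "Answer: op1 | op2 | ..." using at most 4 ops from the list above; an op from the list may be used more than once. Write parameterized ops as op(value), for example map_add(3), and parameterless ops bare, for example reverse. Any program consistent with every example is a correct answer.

sort_asc | map_mul(9) | sum

Check, running the answer program on each example:
  [3, 21, 39, 20, 28, -32, 12, 36, -23, 30] -> [-32, -23, 3, 12, 20, 21, 28, 30, 36, 39] -> [-288, -207, 27, 108, 180, 189, 252, 270, 324, 351] -> 1206
  [-33, 47, 20, 5, -27, 6, -39, -36, -50] -> [-50, -39, -36, -33, -27, 5, 6, 20, 47] -> [-450, -351, -324, -297, -243, 45, 54, 180, 423] -> -963
  [38, -36, 17, -7] -> [-36, -7, 17, 38] -> [-324, -63, 153, 342] -> 108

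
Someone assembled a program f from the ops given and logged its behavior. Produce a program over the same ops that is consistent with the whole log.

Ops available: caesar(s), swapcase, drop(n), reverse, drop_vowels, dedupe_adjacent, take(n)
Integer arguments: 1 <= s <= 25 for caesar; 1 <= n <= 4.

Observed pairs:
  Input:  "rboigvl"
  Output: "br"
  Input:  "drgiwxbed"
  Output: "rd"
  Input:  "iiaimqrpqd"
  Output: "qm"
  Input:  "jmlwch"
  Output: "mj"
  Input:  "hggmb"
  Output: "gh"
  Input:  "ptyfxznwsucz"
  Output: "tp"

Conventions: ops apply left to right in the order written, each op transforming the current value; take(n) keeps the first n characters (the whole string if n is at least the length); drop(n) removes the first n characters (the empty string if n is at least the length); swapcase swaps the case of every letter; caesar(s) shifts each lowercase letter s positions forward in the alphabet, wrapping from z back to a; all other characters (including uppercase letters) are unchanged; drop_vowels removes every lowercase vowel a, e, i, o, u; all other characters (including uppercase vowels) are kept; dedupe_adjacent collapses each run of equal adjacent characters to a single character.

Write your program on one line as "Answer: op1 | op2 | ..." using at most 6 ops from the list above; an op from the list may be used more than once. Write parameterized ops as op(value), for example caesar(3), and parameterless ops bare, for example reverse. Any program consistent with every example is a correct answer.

dedupe_adjacent | drop_vowels | swapcase | take(2) | reverse | swapcase

Check, running the answer program on each example:
  "rboigvl" -> "rboigvl" -> "rbgvl" -> "RBGVL" -> "RB" -> "BR" -> "br"
  "drgiwxbed" -> "drgiwxbed" -> "drgwxbd" -> "DRGWXBD" -> "DR" -> "RD" -> "rd"
  "iiaimqrpqd" -> "iaimqrpqd" -> "mqrpqd" -> "MQRPQD" -> "MQ" -> "QM" -> "qm"
  "jmlwch" -> "jmlwch" -> "jmlwch" -> "JMLWCH" -> "JM" -> "MJ" -> "mj"
  "hggmb" -> "hgmb" -> "hgmb" -> "HGMB" -> "HG" -> "GH" -> "gh"
  "ptyfxznwsucz" -> "ptyfxznwsucz" -> "ptyfxznwscz" -> "PTYFXZNWSCZ" -> "PT" -> "TP" -> "tp"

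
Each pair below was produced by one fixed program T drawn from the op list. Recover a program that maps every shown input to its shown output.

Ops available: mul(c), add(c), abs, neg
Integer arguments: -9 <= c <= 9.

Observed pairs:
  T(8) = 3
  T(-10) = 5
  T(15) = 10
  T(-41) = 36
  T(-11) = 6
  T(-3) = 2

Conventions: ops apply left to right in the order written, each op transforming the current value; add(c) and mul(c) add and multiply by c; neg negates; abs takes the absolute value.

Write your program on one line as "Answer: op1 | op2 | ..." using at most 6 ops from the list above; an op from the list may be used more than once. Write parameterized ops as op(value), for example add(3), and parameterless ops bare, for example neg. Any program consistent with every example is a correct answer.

abs | add(4) | add(-9) | neg | abs

Check, running the answer program on each example:
  8 -> 8 -> 12 -> 3 -> -3 -> 3
  -10 -> 10 -> 14 -> 5 -> -5 -> 5
  15 -> 15 -> 19 -> 10 -> -10 -> 10
  -41 -> 41 -> 45 -> 36 -> -36 -> 36
  -11 -> 11 -> 15 -> 6 -> -6 -> 6
  -3 -> 3 -> 7 -> -2 -> 2 -> 2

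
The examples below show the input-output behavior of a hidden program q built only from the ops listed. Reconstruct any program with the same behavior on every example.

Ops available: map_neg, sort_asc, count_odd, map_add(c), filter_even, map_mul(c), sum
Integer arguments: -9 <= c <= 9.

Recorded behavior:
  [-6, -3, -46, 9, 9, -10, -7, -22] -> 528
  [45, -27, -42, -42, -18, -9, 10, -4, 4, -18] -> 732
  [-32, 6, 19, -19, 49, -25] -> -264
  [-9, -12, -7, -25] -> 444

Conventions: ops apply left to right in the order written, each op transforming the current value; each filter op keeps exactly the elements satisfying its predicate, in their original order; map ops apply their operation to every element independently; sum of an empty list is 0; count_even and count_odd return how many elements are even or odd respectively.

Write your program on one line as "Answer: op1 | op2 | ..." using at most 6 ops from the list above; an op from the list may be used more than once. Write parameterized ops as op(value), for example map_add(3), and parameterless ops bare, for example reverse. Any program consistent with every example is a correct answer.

sort_asc | map_add(6) | map_add(-2) | map_mul(-2) | map_mul(6) | sum

Check, running the answer program on each example:
  [-6, -3, -46, 9, 9, -10, -7, -22] -> [-46, -22, -10, -7, -6, -3, 9, 9] -> [-40, -16, -4, -1, 0, 3, 15, 15] -> [-42, -18, -6, -3, -2, 1, 13, 13] -> [84, 36, 12, 6, 4, -2, -26, -26] -> [504, 216, 72, 36, 24, -12, -156, -156] -> 528
  [45, -27, -42, -42, -18, -9, 10, -4, 4, -18] -> [-42, -42, -27, -18, -18, -9, -4, 4, 10, 45] -> [-36, -36, -21, -12, -12, -3, 2, 10, 16, 51] -> [-38, -38, -23, -14, -14, -5, 0, 8, 14, 49] -> [76, 76, 46, 28, 28, 10, 0, -16, -28, -98] -> [456, 456, 276, 168, 168, 60, 0, -96, -168, -588] -> 732
  [-32, 6, 19, -19, 49, -25] -> [-32, -25, -19, 6, 19, 49] -> [-26, -19, -13, 12, 25, 55] -> [-28, -21, -15, 10, 23, 53] -> [56, 42, 30, -20, -46, -106] -> [336, 252, 180, -120, -276, -636] -> -264
  [-9, -12, -7, -25] -> [-25, -12, -9, -7] -> [-19, -6, -3, -1] -> [-21, -8, -5, -3] -> [42, 16, 10, 6] -> [252, 96, 60, 36] -> 444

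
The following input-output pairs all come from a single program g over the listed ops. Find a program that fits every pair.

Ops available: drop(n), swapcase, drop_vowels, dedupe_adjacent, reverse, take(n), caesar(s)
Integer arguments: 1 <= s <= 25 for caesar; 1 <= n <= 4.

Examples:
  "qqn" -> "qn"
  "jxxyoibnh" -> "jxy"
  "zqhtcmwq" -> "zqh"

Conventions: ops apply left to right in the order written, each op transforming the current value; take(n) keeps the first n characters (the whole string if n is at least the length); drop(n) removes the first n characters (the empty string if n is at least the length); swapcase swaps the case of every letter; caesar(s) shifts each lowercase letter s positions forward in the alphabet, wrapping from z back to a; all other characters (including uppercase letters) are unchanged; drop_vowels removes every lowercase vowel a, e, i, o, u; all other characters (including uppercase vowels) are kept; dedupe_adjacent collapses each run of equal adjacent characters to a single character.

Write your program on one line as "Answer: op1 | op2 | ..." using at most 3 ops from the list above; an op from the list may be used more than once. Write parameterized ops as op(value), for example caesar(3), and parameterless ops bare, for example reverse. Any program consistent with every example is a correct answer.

dedupe_adjacent | take(3)

Check, running the answer program on each example:
  "qqn" -> "qn" -> "qn"
  "jxxyoibnh" -> "jxyoibnh" -> "jxy"
  "zqhtcmwq" -> "zqhtcmwq" -> "zqh"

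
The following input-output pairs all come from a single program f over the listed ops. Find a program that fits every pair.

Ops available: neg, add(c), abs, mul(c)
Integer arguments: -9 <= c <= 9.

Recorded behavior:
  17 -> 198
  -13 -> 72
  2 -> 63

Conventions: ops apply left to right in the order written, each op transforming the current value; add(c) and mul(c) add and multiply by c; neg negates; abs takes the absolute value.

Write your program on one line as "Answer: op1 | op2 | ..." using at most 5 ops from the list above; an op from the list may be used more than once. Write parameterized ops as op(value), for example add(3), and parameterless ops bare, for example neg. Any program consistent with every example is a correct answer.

add(5) | abs | mul(-9) | neg

Check, running the answer program on each example:
  17 -> 22 -> 22 -> -198 -> 198
  -13 -> -8 -> 8 -> -72 -> 72
  2 -> 7 -> 7 -> -63 -> 63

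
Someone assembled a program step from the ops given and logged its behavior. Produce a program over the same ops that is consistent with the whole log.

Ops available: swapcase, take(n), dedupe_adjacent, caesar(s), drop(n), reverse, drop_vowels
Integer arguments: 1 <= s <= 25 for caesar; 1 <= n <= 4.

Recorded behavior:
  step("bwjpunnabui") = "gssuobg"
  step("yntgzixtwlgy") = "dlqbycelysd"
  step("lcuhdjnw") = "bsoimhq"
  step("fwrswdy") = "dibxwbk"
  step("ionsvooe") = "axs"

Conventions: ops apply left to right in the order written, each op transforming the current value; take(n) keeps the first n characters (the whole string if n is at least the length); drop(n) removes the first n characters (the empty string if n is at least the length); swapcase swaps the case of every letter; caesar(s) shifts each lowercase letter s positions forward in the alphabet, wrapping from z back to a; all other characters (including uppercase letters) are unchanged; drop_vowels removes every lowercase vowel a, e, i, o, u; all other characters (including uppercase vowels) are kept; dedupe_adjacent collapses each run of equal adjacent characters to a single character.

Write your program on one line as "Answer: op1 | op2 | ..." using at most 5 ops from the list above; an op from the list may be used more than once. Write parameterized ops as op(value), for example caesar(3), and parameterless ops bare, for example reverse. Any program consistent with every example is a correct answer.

drop_vowels | caesar(20) | caesar(11) | reverse

Check, running the answer program on each example:
  "bwjpunnabui" -> "bwjpnnb" -> "vqdjhhv" -> "gboussg" -> "gssuobg"
  "yntgzixtwlgy" -> "yntgzxtwlgy" -> "shnatrnqfas" -> "dsylecybqld" -> "dlqbycelysd"
  "lcuhdjnw" -> "lchdjnw" -> "fwbxdhq" -> "qhmiosb" -> "bsoimhq"
  "fwrswdy" -> "fwrswdy" -> "zqlmqxs" -> "kbwxbid" -> "dibxwbk"
  "ionsvooe" -> "nsv" -> "hmp" -> "sxa" -> "axs"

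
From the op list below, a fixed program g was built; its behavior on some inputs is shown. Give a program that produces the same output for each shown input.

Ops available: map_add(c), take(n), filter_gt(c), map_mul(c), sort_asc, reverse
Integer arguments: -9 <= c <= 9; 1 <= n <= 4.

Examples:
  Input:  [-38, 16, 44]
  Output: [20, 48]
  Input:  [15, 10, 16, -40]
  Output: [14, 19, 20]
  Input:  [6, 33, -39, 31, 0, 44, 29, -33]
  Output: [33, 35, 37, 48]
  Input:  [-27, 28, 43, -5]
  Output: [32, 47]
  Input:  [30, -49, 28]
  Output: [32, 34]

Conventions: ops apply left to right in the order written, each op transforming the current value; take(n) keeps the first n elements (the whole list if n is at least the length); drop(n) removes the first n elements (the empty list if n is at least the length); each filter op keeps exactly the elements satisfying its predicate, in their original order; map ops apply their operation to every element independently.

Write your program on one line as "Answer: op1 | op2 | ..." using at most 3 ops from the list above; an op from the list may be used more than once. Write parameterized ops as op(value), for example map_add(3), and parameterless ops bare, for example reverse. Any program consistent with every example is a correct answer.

sort_asc | filter_gt(8) | map_add(4)

Check, running the answer program on each example:
  [-38, 16, 44] -> [-38, 16, 44] -> [16, 44] -> [20, 48]
  [15, 10, 16, -40] -> [-40, 10, 15, 16] -> [10, 15, 16] -> [14, 19, 20]
  [6, 33, -39, 31, 0, 44, 29, -33] -> [-39, -33, 0, 6, 29, 31, 33, 44] -> [29, 31, 33, 44] -> [33, 35, 37, 48]
  [-27, 28, 43, -5] -> [-27, -5, 28, 43] -> [28, 43] -> [32, 47]
  [30, -49, 28] -> [-49, 28, 30] -> [28, 30] -> [32, 34]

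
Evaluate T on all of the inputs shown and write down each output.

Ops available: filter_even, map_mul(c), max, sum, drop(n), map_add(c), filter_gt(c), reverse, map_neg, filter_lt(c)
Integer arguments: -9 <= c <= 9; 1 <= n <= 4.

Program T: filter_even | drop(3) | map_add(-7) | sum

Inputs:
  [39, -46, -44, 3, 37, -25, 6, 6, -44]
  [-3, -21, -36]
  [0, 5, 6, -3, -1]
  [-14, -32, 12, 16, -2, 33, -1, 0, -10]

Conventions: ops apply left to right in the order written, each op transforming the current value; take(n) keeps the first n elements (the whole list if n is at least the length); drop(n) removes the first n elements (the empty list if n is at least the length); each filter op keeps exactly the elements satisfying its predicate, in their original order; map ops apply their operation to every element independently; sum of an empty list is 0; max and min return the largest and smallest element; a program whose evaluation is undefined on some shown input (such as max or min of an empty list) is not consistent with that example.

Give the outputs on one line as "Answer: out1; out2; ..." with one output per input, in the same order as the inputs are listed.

Execution, op by op:
  [39, -46, -44, 3, 37, -25, 6, 6, -44] -> [-46, -44, 6, 6, -44] -> [6, -44] -> [-1, -51] -> -52
  [-3, -21, -36] -> [-36] -> [] -> [] -> 0
  [0, 5, 6, -3, -1] -> [0, 6] -> [] -> [] -> 0
  [-14, -32, 12, 16, -2, 33, -1, 0, -10] -> [-14, -32, 12, 16, -2, 0, -10] -> [16, -2, 0, -10] -> [9, -9, -7, -17] -> -24

-52; 0; 0; -24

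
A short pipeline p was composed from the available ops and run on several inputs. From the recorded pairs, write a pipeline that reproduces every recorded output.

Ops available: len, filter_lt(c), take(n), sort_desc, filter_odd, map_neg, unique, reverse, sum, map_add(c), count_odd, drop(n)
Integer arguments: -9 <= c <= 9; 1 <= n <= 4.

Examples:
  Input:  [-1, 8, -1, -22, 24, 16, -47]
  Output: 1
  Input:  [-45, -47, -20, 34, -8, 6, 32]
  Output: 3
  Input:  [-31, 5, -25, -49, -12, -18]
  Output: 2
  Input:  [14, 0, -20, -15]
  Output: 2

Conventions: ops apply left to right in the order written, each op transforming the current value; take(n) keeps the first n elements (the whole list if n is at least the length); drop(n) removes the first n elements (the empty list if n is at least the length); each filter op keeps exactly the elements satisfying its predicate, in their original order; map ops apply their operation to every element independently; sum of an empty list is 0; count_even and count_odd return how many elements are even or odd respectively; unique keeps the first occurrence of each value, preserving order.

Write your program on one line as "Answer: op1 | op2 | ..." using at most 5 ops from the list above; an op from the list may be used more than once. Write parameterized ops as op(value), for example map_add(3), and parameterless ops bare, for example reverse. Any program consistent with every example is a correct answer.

filter_lt(7) | unique | map_add(-3) | sort_desc | count_odd

Check, running the answer program on each example:
  [-1, 8, -1, -22, 24, 16, -47] -> [-1, -1, -22, -47] -> [-1, -22, -47] -> [-4, -25, -50] -> [-4, -25, -50] -> 1
  [-45, -47, -20, 34, -8, 6, 32] -> [-45, -47, -20, -8, 6] -> [-45, -47, -20, -8, 6] -> [-48, -50, -23, -11, 3] -> [3, -11, -23, -48, -50] -> 3
  [-31, 5, -25, -49, -12, -18] -> [-31, 5, -25, -49, -12, -18] -> [-31, 5, -25, -49, -12, -18] -> [-34, 2, -28, -52, -15, -21] -> [2, -15, -21, -28, -34, -52] -> 2
  [14, 0, -20, -15] -> [0, -20, -15] -> [0, -20, -15] -> [-3, -23, -18] -> [-3, -18, -23] -> 2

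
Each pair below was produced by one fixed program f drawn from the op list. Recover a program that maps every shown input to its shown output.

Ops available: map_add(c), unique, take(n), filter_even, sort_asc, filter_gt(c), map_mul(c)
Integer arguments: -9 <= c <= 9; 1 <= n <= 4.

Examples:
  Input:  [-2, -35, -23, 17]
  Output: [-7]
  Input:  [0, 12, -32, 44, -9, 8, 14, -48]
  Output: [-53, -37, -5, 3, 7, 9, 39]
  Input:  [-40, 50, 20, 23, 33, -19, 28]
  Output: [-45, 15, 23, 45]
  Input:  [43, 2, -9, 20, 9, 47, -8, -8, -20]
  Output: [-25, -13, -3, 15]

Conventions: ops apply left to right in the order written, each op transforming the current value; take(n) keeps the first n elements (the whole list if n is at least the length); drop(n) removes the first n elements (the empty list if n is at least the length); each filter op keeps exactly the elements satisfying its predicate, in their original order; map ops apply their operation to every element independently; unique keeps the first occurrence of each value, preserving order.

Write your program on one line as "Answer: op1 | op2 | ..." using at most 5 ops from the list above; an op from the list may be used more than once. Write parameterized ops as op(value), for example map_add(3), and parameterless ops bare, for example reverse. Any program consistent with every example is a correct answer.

filter_even | map_add(-5) | unique | sort_asc

Check, running the answer program on each example:
  [-2, -35, -23, 17] -> [-2] -> [-7] -> [-7] -> [-7]
  [0, 12, -32, 44, -9, 8, 14, -48] -> [0, 12, -32, 44, 8, 14, -48] -> [-5, 7, -37, 39, 3, 9, -53] -> [-5, 7, -37, 39, 3, 9, -53] -> [-53, -37, -5, 3, 7, 9, 39]
  [-40, 50, 20, 23, 33, -19, 28] -> [-40, 50, 20, 28] -> [-45, 45, 15, 23] -> [-45, 45, 15, 23] -> [-45, 15, 23, 45]
  [43, 2, -9, 20, 9, 47, -8, -8, -20] -> [2, 20, -8, -8, -20] -> [-3, 15, -13, -13, -25] -> [-3, 15, -13, -25] -> [-25, -13, -3, 15]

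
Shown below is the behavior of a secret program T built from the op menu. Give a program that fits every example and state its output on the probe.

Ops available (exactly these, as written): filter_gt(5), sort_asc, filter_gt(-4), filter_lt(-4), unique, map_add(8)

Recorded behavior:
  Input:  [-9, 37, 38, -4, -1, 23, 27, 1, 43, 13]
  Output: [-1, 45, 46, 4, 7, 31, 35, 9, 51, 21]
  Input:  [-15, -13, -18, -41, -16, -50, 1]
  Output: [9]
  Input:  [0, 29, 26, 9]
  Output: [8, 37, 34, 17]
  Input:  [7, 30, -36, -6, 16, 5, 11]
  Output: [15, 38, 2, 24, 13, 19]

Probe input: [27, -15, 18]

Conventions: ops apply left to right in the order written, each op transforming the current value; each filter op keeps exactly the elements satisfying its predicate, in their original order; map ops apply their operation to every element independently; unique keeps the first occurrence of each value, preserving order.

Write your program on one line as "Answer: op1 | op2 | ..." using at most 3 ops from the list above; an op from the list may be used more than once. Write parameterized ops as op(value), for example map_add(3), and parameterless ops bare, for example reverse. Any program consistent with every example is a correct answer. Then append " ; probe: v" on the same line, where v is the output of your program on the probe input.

map_add(8) | filter_gt(-4) ; probe: [35, 26]

Check, running the answer program on each example:
  [-9, 37, 38, -4, -1, 23, 27, 1, 43, 13] -> [-1, 45, 46, 4, 7, 31, 35, 9, 51, 21] -> [-1, 45, 46, 4, 7, 31, 35, 9, 51, 21]
  [-15, -13, -18, -41, -16, -50, 1] -> [-7, -5, -10, -33, -8, -42, 9] -> [9]
  [0, 29, 26, 9] -> [8, 37, 34, 17] -> [8, 37, 34, 17]
  [7, 30, -36, -6, 16, 5, 11] -> [15, 38, -28, 2, 24, 13, 19] -> [15, 38, 2, 24, 13, 19]
  probe: [27, -15, 18] -> [35, -7, 26] -> [35, 26]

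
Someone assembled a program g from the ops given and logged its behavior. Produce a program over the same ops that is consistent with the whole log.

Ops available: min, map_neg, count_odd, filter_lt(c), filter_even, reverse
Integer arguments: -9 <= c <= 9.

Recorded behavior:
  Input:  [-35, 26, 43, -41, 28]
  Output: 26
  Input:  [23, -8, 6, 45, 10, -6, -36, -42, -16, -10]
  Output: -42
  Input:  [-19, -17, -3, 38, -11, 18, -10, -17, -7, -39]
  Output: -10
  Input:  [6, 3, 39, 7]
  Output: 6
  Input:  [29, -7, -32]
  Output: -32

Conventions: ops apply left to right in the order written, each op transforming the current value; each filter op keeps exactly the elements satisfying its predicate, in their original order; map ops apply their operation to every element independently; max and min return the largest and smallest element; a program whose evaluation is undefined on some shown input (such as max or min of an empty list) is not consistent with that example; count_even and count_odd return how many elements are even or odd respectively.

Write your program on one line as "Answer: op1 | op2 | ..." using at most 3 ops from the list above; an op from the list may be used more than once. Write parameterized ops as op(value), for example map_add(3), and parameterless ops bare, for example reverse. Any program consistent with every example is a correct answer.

filter_even | min

Check, running the answer program on each example:
  [-35, 26, 43, -41, 28] -> [26, 28] -> 26
  [23, -8, 6, 45, 10, -6, -36, -42, -16, -10] -> [-8, 6, 10, -6, -36, -42, -16, -10] -> -42
  [-19, -17, -3, 38, -11, 18, -10, -17, -7, -39] -> [38, 18, -10] -> -10
  [6, 3, 39, 7] -> [6] -> 6
  [29, -7, -32] -> [-32] -> -32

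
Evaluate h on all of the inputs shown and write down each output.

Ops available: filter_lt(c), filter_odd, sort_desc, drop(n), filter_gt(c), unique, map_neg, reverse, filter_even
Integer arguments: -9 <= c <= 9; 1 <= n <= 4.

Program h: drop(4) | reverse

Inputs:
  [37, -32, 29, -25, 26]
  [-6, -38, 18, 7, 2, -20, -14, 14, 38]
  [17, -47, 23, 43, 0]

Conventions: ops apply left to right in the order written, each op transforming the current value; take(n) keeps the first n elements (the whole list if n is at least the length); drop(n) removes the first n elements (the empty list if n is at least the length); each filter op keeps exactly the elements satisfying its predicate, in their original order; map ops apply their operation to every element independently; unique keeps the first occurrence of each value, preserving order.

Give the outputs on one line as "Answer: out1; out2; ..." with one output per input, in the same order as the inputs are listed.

[26]; [38, 14, -14, -20, 2]; [0]

Execution, op by op:
  [37, -32, 29, -25, 26] -> [26] -> [26]
  [-6, -38, 18, 7, 2, -20, -14, 14, 38] -> [2, -20, -14, 14, 38] -> [38, 14, -14, -20, 2]
  [17, -47, 23, 43, 0] -> [0] -> [0]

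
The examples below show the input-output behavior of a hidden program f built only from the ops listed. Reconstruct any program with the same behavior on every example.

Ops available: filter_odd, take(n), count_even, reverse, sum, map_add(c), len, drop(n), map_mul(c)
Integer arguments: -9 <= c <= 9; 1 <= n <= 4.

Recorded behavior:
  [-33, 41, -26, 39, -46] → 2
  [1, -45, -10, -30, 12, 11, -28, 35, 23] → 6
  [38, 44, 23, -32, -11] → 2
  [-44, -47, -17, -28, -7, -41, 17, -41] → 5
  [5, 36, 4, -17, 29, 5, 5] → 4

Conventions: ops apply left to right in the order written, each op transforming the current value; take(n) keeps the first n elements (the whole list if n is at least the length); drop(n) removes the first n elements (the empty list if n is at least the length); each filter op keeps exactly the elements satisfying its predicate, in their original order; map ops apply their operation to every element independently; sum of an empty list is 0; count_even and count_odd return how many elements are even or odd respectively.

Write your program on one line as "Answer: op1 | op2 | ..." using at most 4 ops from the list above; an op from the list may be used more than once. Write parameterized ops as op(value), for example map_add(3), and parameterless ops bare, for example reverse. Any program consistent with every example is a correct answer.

drop(1) | drop(2) | map_mul(2) | count_even

Check, running the answer program on each example:
  [-33, 41, -26, 39, -46] -> [41, -26, 39, -46] -> [39, -46] -> [78, -92] -> 2
  [1, -45, -10, -30, 12, 11, -28, 35, 23] -> [-45, -10, -30, 12, 11, -28, 35, 23] -> [-30, 12, 11, -28, 35, 23] -> [-60, 24, 22, -56, 70, 46] -> 6
  [38, 44, 23, -32, -11] -> [44, 23, -32, -11] -> [-32, -11] -> [-64, -22] -> 2
  [-44, -47, -17, -28, -7, -41, 17, -41] -> [-47, -17, -28, -7, -41, 17, -41] -> [-28, -7, -41, 17, -41] -> [-56, -14, -82, 34, -82] -> 5
  [5, 36, 4, -17, 29, 5, 5] -> [36, 4, -17, 29, 5, 5] -> [-17, 29, 5, 5] -> [-34, 58, 10, 10] -> 4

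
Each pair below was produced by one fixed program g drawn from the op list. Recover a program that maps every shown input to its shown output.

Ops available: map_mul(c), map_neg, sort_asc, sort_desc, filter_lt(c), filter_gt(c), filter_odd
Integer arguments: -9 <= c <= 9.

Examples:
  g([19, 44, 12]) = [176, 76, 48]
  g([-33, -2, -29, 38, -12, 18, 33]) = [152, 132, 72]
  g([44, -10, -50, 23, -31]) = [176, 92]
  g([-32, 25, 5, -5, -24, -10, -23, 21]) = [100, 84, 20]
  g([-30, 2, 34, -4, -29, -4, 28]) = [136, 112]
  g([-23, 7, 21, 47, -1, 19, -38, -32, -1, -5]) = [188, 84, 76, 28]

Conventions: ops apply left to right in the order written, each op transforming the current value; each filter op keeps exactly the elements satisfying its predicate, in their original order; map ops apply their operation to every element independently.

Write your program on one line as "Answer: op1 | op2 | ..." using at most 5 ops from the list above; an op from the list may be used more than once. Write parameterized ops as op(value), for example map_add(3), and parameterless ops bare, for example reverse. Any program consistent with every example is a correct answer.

sort_desc | map_neg | filter_lt(-2) | map_mul(-4)

Check, running the answer program on each example:
  [19, 44, 12] -> [44, 19, 12] -> [-44, -19, -12] -> [-44, -19, -12] -> [176, 76, 48]
  [-33, -2, -29, 38, -12, 18, 33] -> [38, 33, 18, -2, -12, -29, -33] -> [-38, -33, -18, 2, 12, 29, 33] -> [-38, -33, -18] -> [152, 132, 72]
  [44, -10, -50, 23, -31] -> [44, 23, -10, -31, -50] -> [-44, -23, 10, 31, 50] -> [-44, -23] -> [176, 92]
  [-32, 25, 5, -5, -24, -10, -23, 21] -> [25, 21, 5, -5, -10, -23, -24, -32] -> [-25, -21, -5, 5, 10, 23, 24, 32] -> [-25, -21, -5] -> [100, 84, 20]
  [-30, 2, 34, -4, -29, -4, 28] -> [34, 28, 2, -4, -4, -29, -30] -> [-34, -28, -2, 4, 4, 29, 30] -> [-34, -28] -> [136, 112]
  [-23, 7, 21, 47, -1, 19, -38, -32, -1, -5] -> [47, 21, 19, 7, -1, -1, -5, -23, -32, -38] -> [-47, -21, -19, -7, 1, 1, 5, 23, 32, 38] -> [-47, -21, -19, -7] -> [188, 84, 76, 28]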